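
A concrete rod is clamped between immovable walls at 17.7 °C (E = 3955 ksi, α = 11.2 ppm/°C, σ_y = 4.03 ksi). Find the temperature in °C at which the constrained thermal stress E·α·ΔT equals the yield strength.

E = 3955 ksi = 27.27 GPa.
σ_y = 4.03 ksi = 27.79 MPa.
E·α·ΔT = 27.79 MPa ⇒ ΔT = 27.79 / (27.27×10³ × 11.2×10⁻⁶) = 90.98 K.
T = 17.7 + 90.98 = 108.7 °C.

109 °C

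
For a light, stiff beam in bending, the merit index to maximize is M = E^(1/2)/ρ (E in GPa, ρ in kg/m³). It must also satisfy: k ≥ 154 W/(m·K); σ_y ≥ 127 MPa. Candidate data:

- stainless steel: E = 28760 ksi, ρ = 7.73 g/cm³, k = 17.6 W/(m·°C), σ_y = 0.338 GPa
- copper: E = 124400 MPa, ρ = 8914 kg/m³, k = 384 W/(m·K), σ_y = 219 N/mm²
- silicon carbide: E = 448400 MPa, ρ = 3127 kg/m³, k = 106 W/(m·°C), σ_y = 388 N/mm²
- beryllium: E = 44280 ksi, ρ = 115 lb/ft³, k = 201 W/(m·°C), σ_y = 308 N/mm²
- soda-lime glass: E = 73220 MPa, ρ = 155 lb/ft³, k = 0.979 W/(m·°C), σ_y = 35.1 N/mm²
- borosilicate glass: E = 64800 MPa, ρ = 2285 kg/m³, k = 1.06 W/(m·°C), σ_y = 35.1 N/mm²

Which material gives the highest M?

Screen on constraints: k ≥ 154 W/(m·K); σ_y ≥ 127 MPa. Survivors: copper, beryllium.
Convert each candidate to consistent units, then evaluate M:
  copper: E = 124.4 GPa, ρ = 8914 kg/m³
  beryllium: E = 305.3 GPa, ρ = 1842 kg/m³
  beryllium: M = 9.49×10⁻³
  copper: M = 1.25×10⁻³
The maximum is for beryllium.

beryllium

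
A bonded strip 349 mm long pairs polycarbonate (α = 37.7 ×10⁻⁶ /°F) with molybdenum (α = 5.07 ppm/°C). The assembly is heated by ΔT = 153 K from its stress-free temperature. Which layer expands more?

polycarbonate: α = 37.7×10⁻⁶/°F × 9/5 = 67.9×10⁻⁶/K.
α(polycarbonate) = 67.9×10⁻⁶/K vs α(molybdenum) = 5.07×10⁻⁶/K.
Higher α expands more for the same ΔT: polycarbonate.

polycarbonate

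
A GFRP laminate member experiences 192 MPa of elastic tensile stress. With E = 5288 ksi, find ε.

E = 5288 ksi = 36.46 GPa = 36460 MPa.
ε = σ/E = 192 / 36460 = 5.27×10⁻³.

5.27×10⁻³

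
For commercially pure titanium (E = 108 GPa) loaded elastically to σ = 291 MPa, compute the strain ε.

ε = σ/E = 291 / 108000 = 2.69×10⁻³.

2.69×10⁻³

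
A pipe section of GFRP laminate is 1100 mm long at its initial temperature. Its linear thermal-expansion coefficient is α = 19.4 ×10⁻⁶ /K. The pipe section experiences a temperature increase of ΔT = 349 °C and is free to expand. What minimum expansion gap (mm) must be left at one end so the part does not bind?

7.45 mm

ΔL = α·L₀·ΔT = 19.4×10⁻⁶ × 1100 mm × 349.0 K = 7.45 mm.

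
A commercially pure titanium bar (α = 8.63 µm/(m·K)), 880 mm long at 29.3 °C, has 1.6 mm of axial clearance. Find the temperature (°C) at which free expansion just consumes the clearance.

240 °C

α·L₀·ΔT = 1.6 mm ⇒ ΔT = 1.6 / (8.63×10⁻⁶ × 880.0) = 210.7 K.
T = 29.3 + 210.7 = 240.0 °C.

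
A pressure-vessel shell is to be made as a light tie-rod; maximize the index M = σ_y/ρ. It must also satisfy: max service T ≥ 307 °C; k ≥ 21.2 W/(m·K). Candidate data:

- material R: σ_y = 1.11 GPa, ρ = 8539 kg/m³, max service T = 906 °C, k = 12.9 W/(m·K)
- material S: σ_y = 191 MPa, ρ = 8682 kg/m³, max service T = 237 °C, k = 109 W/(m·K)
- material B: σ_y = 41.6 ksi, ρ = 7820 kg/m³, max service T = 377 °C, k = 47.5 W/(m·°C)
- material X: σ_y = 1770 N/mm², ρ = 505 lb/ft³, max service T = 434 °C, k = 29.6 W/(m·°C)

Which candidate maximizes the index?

material X

Screen on constraints: max service T ≥ 307 °C; k ≥ 21.2 W/(m·K). Survivors: material B, material X.
After converting to SI:
  material B: σ_y = 286.8 MPa, ρ = 7820 kg/m³
  material X: σ_y = 1770 MPa, ρ = 8089 kg/m³
  material X: M = 219 kN·m/kg
  material B: M = 36.7 kN·m/kg
Material X ranks first.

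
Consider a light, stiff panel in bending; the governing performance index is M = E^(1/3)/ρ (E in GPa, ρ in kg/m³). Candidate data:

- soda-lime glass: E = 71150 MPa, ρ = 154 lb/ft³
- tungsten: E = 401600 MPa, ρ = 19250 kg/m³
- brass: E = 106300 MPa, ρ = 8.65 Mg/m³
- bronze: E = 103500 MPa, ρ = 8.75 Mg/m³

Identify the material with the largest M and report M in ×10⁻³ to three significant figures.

soda-lime glass, M = 1.68×10⁻³

Putting every candidate on a common basis:
  soda-lime glass: E = 71.15 GPa, ρ = 2467 kg/m³
  tungsten: E = 401.6 GPa, ρ = 19250 kg/m³
  brass: E = 106.3 GPa, ρ = 8650 kg/m³
  bronze: E = 103.5 GPa, ρ = 8750 kg/m³
  soda-lime glass: M = 1.68×10⁻³
  brass: M = 0.548×10⁻³
  bronze: M = 0.537×10⁻³
  tungsten: M = 0.383×10⁻³
Soda-lime glass ranks first.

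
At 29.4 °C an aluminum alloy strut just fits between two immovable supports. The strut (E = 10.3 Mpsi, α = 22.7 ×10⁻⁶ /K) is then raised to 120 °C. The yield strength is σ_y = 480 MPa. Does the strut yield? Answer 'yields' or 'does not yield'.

E = 10.3 Mpsi = 71.02 GPa.
ΔT = 90.60 K. Constrained thermal stress σ = E·α·ΔT = 71.02×10³ MPa × 22.7×10⁻⁶ × 90.60 = 146 MPa (compressive).
Compare to σ_y = 480 MPa: σ < σ_y, so it does not yield.

does not yield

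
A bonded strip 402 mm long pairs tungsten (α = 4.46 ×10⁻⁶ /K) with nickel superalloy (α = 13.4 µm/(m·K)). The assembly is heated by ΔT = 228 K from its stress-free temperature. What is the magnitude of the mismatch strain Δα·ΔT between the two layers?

Δα = |4.46 − 13.4|×10⁻⁶/K = 8.94×10⁻⁶/K.
Mismatch strain = Δα·ΔT = 8.94×10⁻⁶ × 228.0 = 2.04×10⁻³.

2.04×10⁻³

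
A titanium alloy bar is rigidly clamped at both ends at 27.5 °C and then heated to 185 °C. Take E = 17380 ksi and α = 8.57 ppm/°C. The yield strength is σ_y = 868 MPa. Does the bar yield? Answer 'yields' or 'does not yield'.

E = 17380 ksi = 119.8 GPa.
ΔT = 157.5 K. Constrained thermal stress σ = E·α·ΔT = 119.8×10³ MPa × 8.57×10⁻⁶ × 157.5 = 162 MPa (compressive).
Compare to σ_y = 868 MPa: σ < σ_y, so it does not yield.

does not yield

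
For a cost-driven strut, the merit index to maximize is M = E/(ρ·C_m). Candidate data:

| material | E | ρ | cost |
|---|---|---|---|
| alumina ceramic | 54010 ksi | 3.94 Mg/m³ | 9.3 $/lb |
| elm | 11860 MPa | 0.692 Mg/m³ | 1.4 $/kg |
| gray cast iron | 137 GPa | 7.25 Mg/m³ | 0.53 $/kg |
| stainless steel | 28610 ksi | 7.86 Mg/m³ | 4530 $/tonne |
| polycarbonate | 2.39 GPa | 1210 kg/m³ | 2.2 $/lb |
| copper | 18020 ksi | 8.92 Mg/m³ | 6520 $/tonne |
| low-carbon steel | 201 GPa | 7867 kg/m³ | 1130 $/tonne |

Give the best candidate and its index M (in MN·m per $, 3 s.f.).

gray cast iron, M = 35.7 MN·m per $

In SI units:
  alumina ceramic: E = 372.4 GPa, ρ = 3940 kg/m³, cost = 20.50 $/kg
  elm: E = 11.86 GPa, ρ = 692.0 kg/m³, cost = 1.400 $/kg
  gray cast iron: E = 137.0 GPa, ρ = 7250 kg/m³, cost = 0.5300 $/kg
  stainless steel: E = 197.3 GPa, ρ = 7860 kg/m³, cost = 4.530 $/kg
  polycarbonate: E = 2.390 GPa, ρ = 1210 kg/m³, cost = 4.850 $/kg
  copper: E = 124.2 GPa, ρ = 8920 kg/m³, cost = 6.520 $/kg
  low-carbon steel: E = 201.0 GPa, ρ = 7867 kg/m³, cost = 1.130 $/kg
  gray cast iron: M = 35.7 MN·m per $
  low-carbon steel: M = 22.6 MN·m per $
  elm: M = 12.2 MN·m per $
  stainless steel: M = 5.54 MN·m per $
  alumina ceramic: M = 4.61 MN·m per $
  copper: M = 2.14 MN·m per $
  polycarbonate: M = 0.407 MN·m per $
Gray cast iron ranks first.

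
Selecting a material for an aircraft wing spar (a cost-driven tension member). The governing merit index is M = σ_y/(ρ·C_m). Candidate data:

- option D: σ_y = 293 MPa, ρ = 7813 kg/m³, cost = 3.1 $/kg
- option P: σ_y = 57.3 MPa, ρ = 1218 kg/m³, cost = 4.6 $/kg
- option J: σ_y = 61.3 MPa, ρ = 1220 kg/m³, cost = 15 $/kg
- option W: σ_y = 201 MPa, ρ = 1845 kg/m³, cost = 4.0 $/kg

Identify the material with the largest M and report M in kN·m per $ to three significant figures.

option W, M = 27.2 kN·m per $

Computing M directly (units already consistent):
  option W: M = 27.2 kN·m per $
  option D: M = 12.1 kN·m per $
  option P: M = 10.2 kN·m per $
  option J: M = 3.35 kN·m per $
The maximum is for option W.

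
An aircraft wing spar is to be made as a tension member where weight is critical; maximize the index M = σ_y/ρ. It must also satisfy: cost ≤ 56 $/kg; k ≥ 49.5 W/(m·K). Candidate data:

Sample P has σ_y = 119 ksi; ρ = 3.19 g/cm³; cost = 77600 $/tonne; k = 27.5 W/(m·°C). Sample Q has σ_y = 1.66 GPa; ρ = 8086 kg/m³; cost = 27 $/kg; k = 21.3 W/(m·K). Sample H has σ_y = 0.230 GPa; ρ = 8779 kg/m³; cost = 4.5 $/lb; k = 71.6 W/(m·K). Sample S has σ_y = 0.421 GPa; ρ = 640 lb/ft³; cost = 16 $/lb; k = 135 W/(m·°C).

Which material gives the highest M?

Screen on constraints: cost ≤ 56 $/kg; k ≥ 49.5 W/(m·K). Survivors: sample H, sample S.
After converting to SI:
  sample H: σ_y = 230.0 MPa, ρ = 8779 kg/m³
  sample S: σ_y = 421.0 MPa, ρ = 10250 kg/m³
  sample S: M = 41.1 kN·m/kg
  sample H: M = 26.2 kN·m/kg
The maximum is for sample S.

sample S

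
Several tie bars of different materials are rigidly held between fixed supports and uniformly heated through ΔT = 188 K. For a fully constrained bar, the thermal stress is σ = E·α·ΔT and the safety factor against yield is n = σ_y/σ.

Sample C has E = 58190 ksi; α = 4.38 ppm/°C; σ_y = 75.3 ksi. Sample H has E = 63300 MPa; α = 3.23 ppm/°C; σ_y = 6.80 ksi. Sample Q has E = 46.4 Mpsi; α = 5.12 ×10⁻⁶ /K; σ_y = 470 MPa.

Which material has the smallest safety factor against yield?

sample H

In consistent units (E in GPa, α in ×10⁻⁶/K, σ_y in MPa):
  sample C: E = 401.2, α = 4.38, σ_y = 519.2 → σ = 330 MPa, n = 1.57
  sample H: E = 63.30, α = 3.23, σ_y = 46.88 → σ = 38.4 MPa, n = 1.22
  sample Q: E = 319.9, α = 5.12, σ_y = 470.0 → σ = 308 MPa, n = 1.53
Sample H has the lowest safety factor, n = 1.22.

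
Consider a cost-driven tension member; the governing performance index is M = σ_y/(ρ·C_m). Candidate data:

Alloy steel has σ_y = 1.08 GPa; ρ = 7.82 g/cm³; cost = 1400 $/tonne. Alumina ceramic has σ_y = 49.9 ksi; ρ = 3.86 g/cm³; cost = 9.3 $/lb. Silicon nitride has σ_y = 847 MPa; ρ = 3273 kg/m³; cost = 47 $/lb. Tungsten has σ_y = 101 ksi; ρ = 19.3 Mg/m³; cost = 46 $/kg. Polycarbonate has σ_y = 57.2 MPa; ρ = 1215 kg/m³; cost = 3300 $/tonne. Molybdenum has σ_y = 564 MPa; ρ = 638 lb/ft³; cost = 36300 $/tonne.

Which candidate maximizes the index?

alloy steel

Normalizing units and computing the index:
  alloy steel: σ_y = 1080 MPa, ρ = 7820 kg/m³, cost = 1.400 $/kg
  alumina ceramic: σ_y = 344.0 MPa, ρ = 3860 kg/m³, cost = 20.50 $/kg
  silicon nitride: σ_y = 847.0 MPa, ρ = 3273 kg/m³, cost = 103.6 $/kg
  tungsten: σ_y = 696.4 MPa, ρ = 19300 kg/m³, cost = 46.00 $/kg
  polycarbonate: σ_y = 57.20 MPa, ρ = 1215 kg/m³, cost = 3.300 $/kg
  molybdenum: σ_y = 564.0 MPa, ρ = 10220 kg/m³, cost = 36.30 $/kg
  alloy steel: M = 98.6 kN·m per $
  polycarbonate: M = 14.3 kN·m per $
  alumina ceramic: M = 4.35 kN·m per $
  silicon nitride: M = 2.50 kN·m per $
  molybdenum: M = 1.52 kN·m per $
  tungsten: M = 0.784 kN·m per $
Alloy steel has the largest M.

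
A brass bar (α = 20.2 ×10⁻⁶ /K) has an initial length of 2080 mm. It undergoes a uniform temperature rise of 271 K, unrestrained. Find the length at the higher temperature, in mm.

2091.4 mm

ΔL = α·L₀·ΔT = 20.2×10⁻⁶ × 2080 mm × 271.0 K = 11.4 mm.
L = L₀ + ΔL = 2080 + 11.4 = 2091.4 mm.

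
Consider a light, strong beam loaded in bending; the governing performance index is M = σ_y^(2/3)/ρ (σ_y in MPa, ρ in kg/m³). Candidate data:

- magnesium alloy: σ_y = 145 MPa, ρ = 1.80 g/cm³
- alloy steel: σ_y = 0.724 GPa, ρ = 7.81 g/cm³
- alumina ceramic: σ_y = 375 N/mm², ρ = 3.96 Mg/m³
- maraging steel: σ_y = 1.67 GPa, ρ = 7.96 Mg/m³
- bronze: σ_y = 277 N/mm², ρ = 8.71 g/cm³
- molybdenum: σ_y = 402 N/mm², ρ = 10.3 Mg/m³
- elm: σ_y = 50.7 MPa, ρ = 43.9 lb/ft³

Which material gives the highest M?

elm

In SI units:
  magnesium alloy: σ_y = 145.0 MPa, ρ = 1800 kg/m³
  alloy steel: σ_y = 724.0 MPa, ρ = 7810 kg/m³
  alumina ceramic: σ_y = 375.0 MPa, ρ = 3960 kg/m³
  maraging steel: σ_y = 1670 MPa, ρ = 7960 kg/m³
  bronze: σ_y = 277.0 MPa, ρ = 8710 kg/m³
  molybdenum: σ_y = 402.0 MPa, ρ = 10300 kg/m³
  elm: σ_y = 50.70 MPa, ρ = 703.2 kg/m³
  elm: M = 19.5×10⁻³
  maraging steel: M = 17.7×10⁻³
  magnesium alloy: M = 15.3×10⁻³
  alumina ceramic: M = 13.1×10⁻³
  alloy steel: M = 10.3×10⁻³
  molybdenum: M = 5.29×10⁻³
  bronze: M = 4.88×10⁻³
Elm ranks first.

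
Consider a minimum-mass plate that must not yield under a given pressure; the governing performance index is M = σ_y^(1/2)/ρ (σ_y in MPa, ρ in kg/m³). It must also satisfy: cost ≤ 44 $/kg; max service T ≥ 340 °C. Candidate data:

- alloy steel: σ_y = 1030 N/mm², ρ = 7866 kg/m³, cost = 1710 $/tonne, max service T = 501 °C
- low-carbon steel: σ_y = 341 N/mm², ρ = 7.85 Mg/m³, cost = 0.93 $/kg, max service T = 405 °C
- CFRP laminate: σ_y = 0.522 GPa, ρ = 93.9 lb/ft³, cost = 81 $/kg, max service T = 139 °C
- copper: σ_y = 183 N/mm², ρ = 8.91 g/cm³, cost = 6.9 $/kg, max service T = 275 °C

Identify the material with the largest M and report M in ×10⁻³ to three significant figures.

Screen on constraints: cost ≤ 44 $/kg; max service T ≥ 340 °C. Survivors: alloy steel, low-carbon steel.
Convert each candidate to consistent units, then evaluate M:
  alloy steel: σ_y = 1030 MPa, ρ = 7866 kg/m³
  low-carbon steel: σ_y = 341.0 MPa, ρ = 7850 kg/m³
  alloy steel: M = 4.08×10⁻³
  low-carbon steel: M = 2.35×10⁻³
The maximum is for alloy steel.

alloy steel, M = 4.08×10⁻³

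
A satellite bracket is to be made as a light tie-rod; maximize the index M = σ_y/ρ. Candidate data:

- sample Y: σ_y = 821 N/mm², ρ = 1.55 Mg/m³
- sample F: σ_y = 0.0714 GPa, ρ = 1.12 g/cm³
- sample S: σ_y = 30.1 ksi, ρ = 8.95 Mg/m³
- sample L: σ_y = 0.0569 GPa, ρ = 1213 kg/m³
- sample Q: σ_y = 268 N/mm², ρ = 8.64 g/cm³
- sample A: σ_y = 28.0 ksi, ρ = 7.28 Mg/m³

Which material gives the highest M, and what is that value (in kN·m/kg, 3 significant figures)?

sample Y, M = 530 kN·m/kg

After converting to SI:
  sample Y: σ_y = 821.0 MPa, ρ = 1550 kg/m³
  sample F: σ_y = 71.40 MPa, ρ = 1120 kg/m³
  sample S: σ_y = 207.5 MPa, ρ = 8950 kg/m³
  sample L: σ_y = 56.90 MPa, ρ = 1213 kg/m³
  sample Q: σ_y = 268.0 MPa, ρ = 8640 kg/m³
  sample A: σ_y = 193.1 MPa, ρ = 7280 kg/m³
  sample Y: M = 530 kN·m/kg
  sample F: M = 63.8 kN·m/kg
  sample L: M = 46.9 kN·m/kg
  sample Q: M = 31.0 kN·m/kg
  sample A: M = 26.5 kN·m/kg
  sample S: M = 23.2 kN·m/kg
The maximum is for sample Y.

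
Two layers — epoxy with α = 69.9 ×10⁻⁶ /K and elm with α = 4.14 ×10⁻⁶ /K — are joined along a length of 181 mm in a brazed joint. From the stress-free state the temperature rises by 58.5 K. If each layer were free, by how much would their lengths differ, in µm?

Δα = |69.9 − 4.14|×10⁻⁶/K = 65.8×10⁻⁶/K.
ΔL_mismatch = Δα·L·ΔT = 65.8×10⁻⁶ × 181.0 mm × 58.5 K = 696 µm.

696 µm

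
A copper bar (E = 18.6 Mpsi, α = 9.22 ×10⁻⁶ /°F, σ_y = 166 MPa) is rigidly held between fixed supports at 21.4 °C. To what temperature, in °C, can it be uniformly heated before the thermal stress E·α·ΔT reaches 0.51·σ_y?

61.2 °C

E = 18.6 Mpsi = 128.2 GPa.
α = 9.22×10⁻⁶/°F × 9/5 = 16.6×10⁻⁶/K.
E·α·ΔT = 84.66 MPa ⇒ ΔT = 84.66 / (128.2×10³ × 16.6×10⁻⁶) = 39.78 K.
T = 21.4 + 39.78 = 61.18 °C.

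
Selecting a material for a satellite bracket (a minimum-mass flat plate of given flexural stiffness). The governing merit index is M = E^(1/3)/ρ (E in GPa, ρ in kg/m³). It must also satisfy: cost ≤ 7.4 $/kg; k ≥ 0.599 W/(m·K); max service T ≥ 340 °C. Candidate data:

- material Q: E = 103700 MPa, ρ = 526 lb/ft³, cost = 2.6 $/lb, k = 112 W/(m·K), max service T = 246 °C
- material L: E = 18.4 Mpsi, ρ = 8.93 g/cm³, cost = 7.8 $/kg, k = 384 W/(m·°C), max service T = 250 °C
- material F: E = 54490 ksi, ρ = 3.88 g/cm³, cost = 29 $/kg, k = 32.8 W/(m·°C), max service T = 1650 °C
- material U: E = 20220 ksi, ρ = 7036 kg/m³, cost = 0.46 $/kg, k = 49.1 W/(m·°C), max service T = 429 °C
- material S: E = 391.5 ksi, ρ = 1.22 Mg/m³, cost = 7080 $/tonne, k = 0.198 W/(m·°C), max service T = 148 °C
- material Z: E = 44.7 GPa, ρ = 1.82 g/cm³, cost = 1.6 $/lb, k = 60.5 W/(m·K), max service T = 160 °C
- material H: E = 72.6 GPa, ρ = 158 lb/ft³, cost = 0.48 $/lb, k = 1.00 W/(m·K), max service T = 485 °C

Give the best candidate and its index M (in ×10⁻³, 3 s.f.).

Screen on constraints: cost ≤ 7.4 $/kg; k ≥ 0.599 W/(m·K); max service T ≥ 340 °C. Survivors: material U, material H.
After converting to SI:
  material U: E = 139.4 GPa, ρ = 7036 kg/m³
  material H: E = 72.60 GPa, ρ = 2531 kg/m³
  material H: M = 1.65×10⁻³
  material U: M = 0.737×10⁻³
Material H has the largest M.

material H, M = 1.65×10⁻³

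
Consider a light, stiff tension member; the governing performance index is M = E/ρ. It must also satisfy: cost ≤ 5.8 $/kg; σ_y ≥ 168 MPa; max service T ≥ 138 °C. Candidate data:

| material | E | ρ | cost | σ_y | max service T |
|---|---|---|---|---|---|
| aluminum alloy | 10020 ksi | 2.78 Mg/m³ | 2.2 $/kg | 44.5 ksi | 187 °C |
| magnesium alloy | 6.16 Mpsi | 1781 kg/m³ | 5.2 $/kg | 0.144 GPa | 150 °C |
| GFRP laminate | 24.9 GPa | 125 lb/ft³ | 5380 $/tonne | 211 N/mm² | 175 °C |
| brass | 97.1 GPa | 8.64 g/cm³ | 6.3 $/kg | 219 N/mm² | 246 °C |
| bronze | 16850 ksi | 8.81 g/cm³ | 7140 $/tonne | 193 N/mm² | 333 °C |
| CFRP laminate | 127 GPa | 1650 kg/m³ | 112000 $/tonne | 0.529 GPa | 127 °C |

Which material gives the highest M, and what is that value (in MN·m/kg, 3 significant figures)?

aluminum alloy, M = 24.9 MN·m/kg

Screen on constraints: cost ≤ 5.8 $/kg; σ_y ≥ 168 MPa; max service T ≥ 138 °C. Survivors: aluminum alloy, GFRP laminate.
Putting every candidate on a common basis:
  aluminum alloy: E = 69.09 GPa, ρ = 2780 kg/m³
  GFRP laminate: E = 24.90 GPa, ρ = 2002 kg/m³
  aluminum alloy: M = 24.9 MN·m/kg
  GFRP laminate: M = 12.4 MN·m/kg
Aluminum alloy has the largest M.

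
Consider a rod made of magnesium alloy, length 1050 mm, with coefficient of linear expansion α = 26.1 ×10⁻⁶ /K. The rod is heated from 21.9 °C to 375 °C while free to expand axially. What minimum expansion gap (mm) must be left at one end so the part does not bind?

ΔT = 375 − 21.9 = 353.1 K.
ΔL = α·L₀·ΔT = 26.1×10⁻⁶ × 1050 mm × 353.1 K = 9.68 mm.

9.68 mm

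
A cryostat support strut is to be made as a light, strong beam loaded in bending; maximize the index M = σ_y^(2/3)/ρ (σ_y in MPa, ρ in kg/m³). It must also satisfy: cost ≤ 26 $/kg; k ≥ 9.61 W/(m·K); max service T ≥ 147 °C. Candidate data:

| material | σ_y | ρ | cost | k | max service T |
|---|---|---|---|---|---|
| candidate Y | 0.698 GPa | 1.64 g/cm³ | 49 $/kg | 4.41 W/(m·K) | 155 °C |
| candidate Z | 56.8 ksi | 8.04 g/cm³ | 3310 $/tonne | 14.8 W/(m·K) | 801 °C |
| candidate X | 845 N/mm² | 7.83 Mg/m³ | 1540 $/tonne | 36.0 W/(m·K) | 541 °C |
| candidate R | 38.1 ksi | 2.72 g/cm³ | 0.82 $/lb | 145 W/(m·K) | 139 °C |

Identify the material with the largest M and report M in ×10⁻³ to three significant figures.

candidate X, M = 11.4×10⁻³

Screen on constraints: cost ≤ 26 $/kg; k ≥ 9.61 W/(m·K); max service T ≥ 147 °C. Survivors: candidate Z, candidate X.
Putting every candidate on a common basis:
  candidate Z: σ_y = 391.6 MPa, ρ = 8040 kg/m³
  candidate X: σ_y = 845.0 MPa, ρ = 7830 kg/m³
  candidate X: M = 11.4×10⁻³
  candidate Z: M = 6.66×10⁻³
Candidate X ranks first.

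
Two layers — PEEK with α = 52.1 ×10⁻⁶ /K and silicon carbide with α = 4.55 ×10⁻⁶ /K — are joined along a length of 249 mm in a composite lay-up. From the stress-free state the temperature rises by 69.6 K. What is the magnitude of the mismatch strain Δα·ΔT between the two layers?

Δα = |52.1 − 4.55|×10⁻⁶/K = 47.6×10⁻⁶/K.
Mismatch strain = Δα·ΔT = 47.6×10⁻⁶ × 69.6 = 3.31×10⁻³.

3.31×10⁻³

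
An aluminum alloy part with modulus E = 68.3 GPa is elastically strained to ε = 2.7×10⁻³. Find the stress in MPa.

184 MPa

σ = E·ε = 68300 MPa × 2.7×10⁻³ = 184 MPa.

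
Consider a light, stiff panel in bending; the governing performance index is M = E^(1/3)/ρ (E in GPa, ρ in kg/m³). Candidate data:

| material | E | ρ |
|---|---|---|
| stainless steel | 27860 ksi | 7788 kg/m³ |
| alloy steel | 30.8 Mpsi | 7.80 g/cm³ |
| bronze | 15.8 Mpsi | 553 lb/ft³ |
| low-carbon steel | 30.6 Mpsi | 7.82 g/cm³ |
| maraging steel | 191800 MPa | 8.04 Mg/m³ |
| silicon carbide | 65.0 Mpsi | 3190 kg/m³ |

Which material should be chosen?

silicon carbide

Convert each candidate to consistent units, then evaluate M:
  stainless steel: E = 192.1 GPa, ρ = 7788 kg/m³
  alloy steel: E = 212.4 GPa, ρ = 7800 kg/m³
  bronze: E = 108.9 GPa, ρ = 8858 kg/m³
  low-carbon steel: E = 211.0 GPa, ρ = 7820 kg/m³
  maraging steel: E = 191.8 GPa, ρ = 8040 kg/m³
  silicon carbide: E = 448.2 GPa, ρ = 3190 kg/m³
  silicon carbide: M = 2.40×10⁻³
  alloy steel: M = 0.765×10⁻³
  low-carbon steel: M = 0.761×10⁻³
  stainless steel: M = 0.741×10⁻³
  maraging steel: M = 0.717×10⁻³
  bronze: M = 0.539×10⁻³
The maximum is for silicon carbide.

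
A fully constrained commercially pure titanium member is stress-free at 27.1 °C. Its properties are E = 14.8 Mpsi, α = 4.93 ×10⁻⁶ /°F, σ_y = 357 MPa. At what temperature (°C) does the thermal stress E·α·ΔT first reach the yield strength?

E = 14.8 Mpsi = 102.0 GPa.
α = 4.93×10⁻⁶/°F × 9/5 = 8.87×10⁻⁶/K.
E·α·ΔT = 357.0 MPa ⇒ ΔT = 357.0 / (102.0×10³ × 8.87×10⁻⁶) = 394.2 K.
T = 27.1 + 394.2 = 421.3 °C.

421 °C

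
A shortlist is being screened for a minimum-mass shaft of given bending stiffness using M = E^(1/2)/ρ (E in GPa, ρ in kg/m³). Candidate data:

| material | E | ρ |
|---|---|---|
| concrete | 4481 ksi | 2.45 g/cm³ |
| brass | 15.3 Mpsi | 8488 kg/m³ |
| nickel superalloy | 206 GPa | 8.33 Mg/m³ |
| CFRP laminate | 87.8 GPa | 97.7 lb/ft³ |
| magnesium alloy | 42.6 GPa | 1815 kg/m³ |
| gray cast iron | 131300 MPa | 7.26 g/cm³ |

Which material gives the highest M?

CFRP laminate

Convert each candidate to consistent units, then evaluate M:
  concrete: E = 30.90 GPa, ρ = 2450 kg/m³
  brass: E = 105.5 GPa, ρ = 8488 kg/m³
  nickel superalloy: E = 206.0 GPa, ρ = 8330 kg/m³
  CFRP laminate: E = 87.80 GPa, ρ = 1565 kg/m³
  magnesium alloy: E = 42.60 GPa, ρ = 1815 kg/m³
  gray cast iron: E = 131.3 GPa, ρ = 7260 kg/m³
  CFRP laminate: M = 5.99×10⁻³
  magnesium alloy: M = 3.60×10⁻³
  concrete: M = 2.27×10⁻³
  nickel superalloy: M = 1.72×10⁻³
  gray cast iron: M = 1.58×10⁻³
  brass: M = 1.21×10⁻³
CFRP laminate ranks first.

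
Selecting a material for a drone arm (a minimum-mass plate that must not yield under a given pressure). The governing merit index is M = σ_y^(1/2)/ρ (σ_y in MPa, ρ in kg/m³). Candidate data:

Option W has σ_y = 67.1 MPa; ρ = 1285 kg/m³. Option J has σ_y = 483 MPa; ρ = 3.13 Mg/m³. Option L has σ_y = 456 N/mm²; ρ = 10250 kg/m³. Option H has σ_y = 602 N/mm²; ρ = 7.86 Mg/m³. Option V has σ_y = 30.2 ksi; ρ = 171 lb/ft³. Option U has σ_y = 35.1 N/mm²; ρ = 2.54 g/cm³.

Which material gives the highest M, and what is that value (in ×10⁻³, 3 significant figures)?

Convert each candidate to consistent units, then evaluate M:
  option W: σ_y = 67.10 MPa, ρ = 1285 kg/m³
  option J: σ_y = 483.0 MPa, ρ = 3130 kg/m³
  option L: σ_y = 456.0 MPa, ρ = 10250 kg/m³
  option H: σ_y = 602.0 MPa, ρ = 7860 kg/m³
  option V: σ_y = 208.2 MPa, ρ = 2739 kg/m³
  option U: σ_y = 35.10 MPa, ρ = 2540 kg/m³
  option J: M = 7.02×10⁻³
  option W: M = 6.37×10⁻³
  option V: M = 5.27×10⁻³
  option H: M = 3.12×10⁻³
  option U: M = 2.33×10⁻³
  option L: M = 2.08×10⁻³
The maximum is for option J.

option J, M = 7.02×10⁻³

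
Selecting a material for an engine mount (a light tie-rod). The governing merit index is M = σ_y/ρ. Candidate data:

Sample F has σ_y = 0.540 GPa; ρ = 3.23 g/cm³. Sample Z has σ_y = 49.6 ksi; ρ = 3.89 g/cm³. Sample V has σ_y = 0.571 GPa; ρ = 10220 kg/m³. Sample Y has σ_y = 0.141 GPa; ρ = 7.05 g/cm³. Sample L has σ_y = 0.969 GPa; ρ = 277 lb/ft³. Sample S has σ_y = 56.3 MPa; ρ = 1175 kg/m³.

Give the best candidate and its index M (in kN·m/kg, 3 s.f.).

In SI units:
  sample F: σ_y = 540.0 MPa, ρ = 3230 kg/m³
  sample Z: σ_y = 342.0 MPa, ρ = 3890 kg/m³
  sample V: σ_y = 571.0 MPa, ρ = 10220 kg/m³
  sample Y: σ_y = 141.0 MPa, ρ = 7050 kg/m³
  sample L: σ_y = 969.0 MPa, ρ = 4437 kg/m³
  sample S: σ_y = 56.30 MPa, ρ = 1175 kg/m³
  sample L: M = 218 kN·m/kg
  sample F: M = 167 kN·m/kg
  sample Z: M = 87.9 kN·m/kg
  sample V: M = 55.9 kN·m/kg
  sample S: M = 47.9 kN·m/kg
  sample Y: M = 20.0 kN·m/kg
Sample L ranks first.

sample L, M = 218 kN·m/kg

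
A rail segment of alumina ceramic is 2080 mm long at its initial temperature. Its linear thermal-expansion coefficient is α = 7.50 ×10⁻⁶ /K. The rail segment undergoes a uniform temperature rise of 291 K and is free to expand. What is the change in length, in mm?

4.54 mm

ΔL = α·L₀·ΔT = 7.50×10⁻⁶ × 2080 mm × 291.0 K = 4.54 mm.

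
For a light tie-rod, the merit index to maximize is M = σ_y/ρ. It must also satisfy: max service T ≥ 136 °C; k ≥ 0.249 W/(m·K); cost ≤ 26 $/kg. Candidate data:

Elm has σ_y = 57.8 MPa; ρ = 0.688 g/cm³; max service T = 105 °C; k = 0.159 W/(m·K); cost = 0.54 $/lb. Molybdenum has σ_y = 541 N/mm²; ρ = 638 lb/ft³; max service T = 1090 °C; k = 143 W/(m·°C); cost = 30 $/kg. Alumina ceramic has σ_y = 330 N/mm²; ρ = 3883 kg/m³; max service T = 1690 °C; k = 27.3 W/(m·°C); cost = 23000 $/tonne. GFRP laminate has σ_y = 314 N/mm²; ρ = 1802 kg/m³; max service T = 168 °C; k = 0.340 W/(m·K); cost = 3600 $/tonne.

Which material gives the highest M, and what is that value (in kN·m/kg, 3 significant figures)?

GFRP laminate, M = 174 kN·m/kg

Screen on constraints: max service T ≥ 136 °C; k ≥ 0.249 W/(m·K); cost ≤ 26 $/kg. Survivors: alumina ceramic, GFRP laminate.
Convert each candidate to consistent units, then evaluate M:
  alumina ceramic: σ_y = 330.0 MPa, ρ = 3883 kg/m³
  GFRP laminate: σ_y = 314.0 MPa, ρ = 1802 kg/m³
  GFRP laminate: M = 174 kN·m/kg
  alumina ceramic: M = 85.0 kN·m/kg
GFRP laminate ranks first.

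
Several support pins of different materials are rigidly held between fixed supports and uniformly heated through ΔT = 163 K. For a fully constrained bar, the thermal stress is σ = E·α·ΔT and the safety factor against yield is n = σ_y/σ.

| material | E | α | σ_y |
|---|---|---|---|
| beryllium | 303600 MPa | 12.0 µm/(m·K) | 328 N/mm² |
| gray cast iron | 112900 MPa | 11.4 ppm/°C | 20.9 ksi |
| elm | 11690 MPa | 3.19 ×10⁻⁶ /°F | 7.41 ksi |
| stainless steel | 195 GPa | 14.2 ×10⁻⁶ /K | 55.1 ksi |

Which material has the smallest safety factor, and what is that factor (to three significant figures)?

Per material, after unit conversion:
  beryllium: E = 303.6, α = 12.0, σ_y = 328.0 → σ = 594 MPa, n = 0.552
  gray cast iron: E = 112.9, α = 11.4, σ_y = 144.1 → σ = 210 MPa, n = 0.687
  elm: E = 11.69, α = 5.74, σ_y = 51.09 → σ = 10.9 MPa, n = 4.67
  stainless steel: E = 195.0, α = 14.2, σ_y = 379.9 → σ = 451 MPa, n = 0.842
The minimum is beryllium at n = 0.552.

beryllium, n = 0.552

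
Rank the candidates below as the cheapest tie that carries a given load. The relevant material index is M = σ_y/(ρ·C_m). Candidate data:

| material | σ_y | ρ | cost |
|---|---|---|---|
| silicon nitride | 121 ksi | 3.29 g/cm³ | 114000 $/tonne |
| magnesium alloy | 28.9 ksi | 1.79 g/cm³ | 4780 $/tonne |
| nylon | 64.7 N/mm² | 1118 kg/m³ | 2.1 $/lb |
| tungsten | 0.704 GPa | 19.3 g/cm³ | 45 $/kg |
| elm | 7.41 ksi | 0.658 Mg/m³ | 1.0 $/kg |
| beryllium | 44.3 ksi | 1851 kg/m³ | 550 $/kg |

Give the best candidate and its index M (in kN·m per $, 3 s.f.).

elm, M = 77.6 kN·m per $

In SI units:
  silicon nitride: σ_y = 834.3 MPa, ρ = 3290 kg/m³, cost = 114.0 $/kg
  magnesium alloy: σ_y = 199.3 MPa, ρ = 1790 kg/m³, cost = 4.780 $/kg
  nylon: σ_y = 64.70 MPa, ρ = 1118 kg/m³, cost = 4.630 $/kg
  tungsten: σ_y = 704.0 MPa, ρ = 19300 kg/m³, cost = 45.00 $/kg
  elm: σ_y = 51.09 MPa, ρ = 658.0 kg/m³, cost = 1.000 $/kg
  beryllium: σ_y = 305.4 MPa, ρ = 1851 kg/m³, cost = 550.0 $/kg
  elm: M = 77.6 kN·m per $
  magnesium alloy: M = 23.3 kN·m per $
  nylon: M = 12.5 kN·m per $
  silicon nitride: M = 2.22 kN·m per $
  tungsten: M = 0.811 kN·m per $
  beryllium: M = 0.300 kN·m per $
Highest index: elm.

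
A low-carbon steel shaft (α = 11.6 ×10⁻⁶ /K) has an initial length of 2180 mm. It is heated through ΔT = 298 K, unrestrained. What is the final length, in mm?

2187.5 mm

ΔL = α·L₀·ΔT = 11.6×10⁻⁶ × 2180 mm × 298.0 K = 7.54 mm.
L = L₀ + ΔL = 2180 + 7.54 = 2187.5 mm.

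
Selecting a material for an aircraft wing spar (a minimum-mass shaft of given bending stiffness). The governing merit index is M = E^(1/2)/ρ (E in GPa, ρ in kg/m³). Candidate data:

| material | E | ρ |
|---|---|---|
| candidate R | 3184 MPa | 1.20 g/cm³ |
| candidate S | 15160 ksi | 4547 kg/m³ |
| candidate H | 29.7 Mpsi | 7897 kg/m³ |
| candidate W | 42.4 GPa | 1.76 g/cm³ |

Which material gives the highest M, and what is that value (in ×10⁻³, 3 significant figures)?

Normalizing units and computing the index:
  candidate R: E = 3.184 GPa, ρ = 1200 kg/m³
  candidate S: E = 104.5 GPa, ρ = 4547 kg/m³
  candidate H: E = 204.8 GPa, ρ = 7897 kg/m³
  candidate W: E = 42.40 GPa, ρ = 1760 kg/m³
  candidate W: M = 3.70×10⁻³
  candidate S: M = 2.25×10⁻³
  candidate H: M = 1.81×10⁻³
  candidate R: M = 1.49×10⁻³
Candidate W has the largest M.

candidate W, M = 3.70×10⁻³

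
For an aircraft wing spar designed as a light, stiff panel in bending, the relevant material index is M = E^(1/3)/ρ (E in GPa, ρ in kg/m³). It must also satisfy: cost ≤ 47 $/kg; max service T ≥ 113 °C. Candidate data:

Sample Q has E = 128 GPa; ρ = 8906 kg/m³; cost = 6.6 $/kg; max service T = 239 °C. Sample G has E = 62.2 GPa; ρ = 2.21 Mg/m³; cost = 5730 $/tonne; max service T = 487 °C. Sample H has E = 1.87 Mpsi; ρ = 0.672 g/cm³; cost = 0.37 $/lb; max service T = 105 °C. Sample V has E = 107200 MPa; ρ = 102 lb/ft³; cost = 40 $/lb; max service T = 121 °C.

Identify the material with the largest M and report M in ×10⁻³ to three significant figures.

Screen on constraints: cost ≤ 47 $/kg; max service T ≥ 113 °C. Survivors: sample Q, sample G.
Convert each candidate to consistent units, then evaluate M:
  sample Q: E = 128.0 GPa, ρ = 8906 kg/m³
  sample G: E = 62.20 GPa, ρ = 2210 kg/m³
  sample G: M = 1.79×10⁻³
  sample Q: M = 0.566×10⁻³
Sample G has the largest M.

sample G, M = 1.79×10⁻³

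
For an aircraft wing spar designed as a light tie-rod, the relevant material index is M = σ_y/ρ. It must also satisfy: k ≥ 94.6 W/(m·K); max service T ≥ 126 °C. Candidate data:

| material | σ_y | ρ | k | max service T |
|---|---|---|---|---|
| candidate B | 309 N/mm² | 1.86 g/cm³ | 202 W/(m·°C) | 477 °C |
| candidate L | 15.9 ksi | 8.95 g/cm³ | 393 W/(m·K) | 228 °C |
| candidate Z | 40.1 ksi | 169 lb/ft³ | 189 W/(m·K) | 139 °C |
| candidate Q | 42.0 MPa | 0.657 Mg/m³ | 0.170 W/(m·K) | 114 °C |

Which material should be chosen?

candidate B

Screen on constraints: k ≥ 94.6 W/(m·K); max service T ≥ 126 °C. Survivors: candidate B, candidate L, candidate Z.
Normalizing units and computing the index:
  candidate B: σ_y = 309.0 MPa, ρ = 1860 kg/m³
  candidate L: σ_y = 109.6 MPa, ρ = 8950 kg/m³
  candidate Z: σ_y = 276.5 MPa, ρ = 2707 kg/m³
  candidate B: M = 166 kN·m/kg
  candidate Z: M = 102 kN·m/kg
  candidate L: M = 12.2 kN·m/kg
Candidate B ranks first.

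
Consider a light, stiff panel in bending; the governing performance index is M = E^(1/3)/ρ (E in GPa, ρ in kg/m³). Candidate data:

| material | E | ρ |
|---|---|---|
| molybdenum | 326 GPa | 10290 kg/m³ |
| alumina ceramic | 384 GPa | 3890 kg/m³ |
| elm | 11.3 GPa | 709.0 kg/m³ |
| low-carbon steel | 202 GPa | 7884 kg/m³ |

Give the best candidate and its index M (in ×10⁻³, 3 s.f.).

elm, M = 3.17×10⁻³

Evaluate M for each candidate:
  elm: M = 3.17×10⁻³
  alumina ceramic: M = 1.87×10⁻³
  low-carbon steel: M = 0.744×10⁻³
  molybdenum: M = 0.669×10⁻³
The maximum is for elm.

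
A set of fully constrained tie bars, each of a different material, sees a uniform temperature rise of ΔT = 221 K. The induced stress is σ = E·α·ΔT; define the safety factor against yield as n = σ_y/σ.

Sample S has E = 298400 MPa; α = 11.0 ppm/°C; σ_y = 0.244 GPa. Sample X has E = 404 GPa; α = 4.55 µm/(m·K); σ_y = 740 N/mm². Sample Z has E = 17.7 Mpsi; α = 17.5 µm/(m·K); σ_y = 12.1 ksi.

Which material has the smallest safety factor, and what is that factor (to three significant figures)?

sample Z, n = 0.177

Converting E to GPa, α to ×10⁻⁶/K, σ_y to MPa, then σ and n for each:
  sample S: E = 298.4, α = 11.0, σ_y = 244.0 → σ = 725 MPa, n = 0.336
  sample X: E = 404.0, α = 4.55, σ_y = 740.0 → σ = 406 MPa, n = 1.82
  sample Z: E = 122.0, α = 17.5, σ_y = 83.43 → σ = 472 MPa, n = 0.177
The minimum is sample Z at n = 0.177.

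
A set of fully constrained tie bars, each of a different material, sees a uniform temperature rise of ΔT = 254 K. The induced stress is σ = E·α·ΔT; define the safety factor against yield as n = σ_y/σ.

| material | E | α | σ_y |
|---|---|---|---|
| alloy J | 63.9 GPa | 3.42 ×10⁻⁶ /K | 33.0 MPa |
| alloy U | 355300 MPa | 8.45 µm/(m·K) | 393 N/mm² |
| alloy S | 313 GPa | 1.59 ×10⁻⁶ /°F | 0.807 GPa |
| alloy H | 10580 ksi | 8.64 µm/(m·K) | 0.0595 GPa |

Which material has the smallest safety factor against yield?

alloy H

Converting E to GPa, α to ×10⁻⁶/K, σ_y to MPa, then σ and n for each:
  alloy J: E = 63.90, α = 3.42, σ_y = 33.00 → σ = 55.5 MPa, n = 0.595
  alloy U: E = 355.3, α = 8.45, σ_y = 393.0 → σ = 763 MPa, n = 0.515
  alloy S: E = 313.0, α = 2.86, σ_y = 807.0 → σ = 228 MPa, n = 3.55
  alloy H: E = 72.95, α = 8.64, σ_y = 59.50 → σ = 160 MPa, n = 0.372
The minimum is alloy H at n = 0.372.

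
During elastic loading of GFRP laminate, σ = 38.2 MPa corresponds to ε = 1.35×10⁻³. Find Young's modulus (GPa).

E = σ/ε = 38.2 MPa / 1.35×10⁻³ = 28300 MPa = 28.3 GPa.

28.3 GPa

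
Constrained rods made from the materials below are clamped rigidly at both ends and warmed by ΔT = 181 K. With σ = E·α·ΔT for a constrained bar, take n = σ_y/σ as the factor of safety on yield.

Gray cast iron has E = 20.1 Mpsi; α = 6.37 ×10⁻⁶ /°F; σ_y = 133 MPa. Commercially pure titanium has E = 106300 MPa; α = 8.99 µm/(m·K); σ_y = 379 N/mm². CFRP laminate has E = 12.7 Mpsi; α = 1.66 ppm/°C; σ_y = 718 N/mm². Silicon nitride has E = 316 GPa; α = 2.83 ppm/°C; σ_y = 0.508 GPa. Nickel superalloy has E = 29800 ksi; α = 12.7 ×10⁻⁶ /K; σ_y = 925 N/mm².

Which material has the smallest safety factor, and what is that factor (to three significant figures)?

gray cast iron, n = 0.462

In consistent units (E in GPa, α in ×10⁻⁶/K, σ_y in MPa):
  gray cast iron: E = 138.6, α = 11.5, σ_y = 133.0 → σ = 288 MPa, n = 0.462
  commercially pure titanium: E = 106.3, α = 8.99, σ_y = 379.0 → σ = 173 MPa, n = 2.19
  CFRP laminate: E = 87.56, α = 1.66, σ_y = 718.0 → σ = 26.3 MPa, n = 27.3
  silicon nitride: E = 316.0, α = 2.83, σ_y = 508.0 → σ = 162 MPa, n = 3.14
  nickel superalloy: E = 205.5, α = 12.7, σ_y = 925.0 → σ = 472 MPa, n = 1.96
Smallest n: gray cast iron with n = 0.462.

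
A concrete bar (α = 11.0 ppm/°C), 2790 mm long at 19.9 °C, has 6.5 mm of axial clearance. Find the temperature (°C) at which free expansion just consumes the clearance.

α·L₀·ΔT = 6.5 mm ⇒ ΔT = 6.5 / (11.0×10⁻⁶ × 2790.0) = 211.8 K.
T = 19.9 + 211.8 = 231.7 °C.

232 °C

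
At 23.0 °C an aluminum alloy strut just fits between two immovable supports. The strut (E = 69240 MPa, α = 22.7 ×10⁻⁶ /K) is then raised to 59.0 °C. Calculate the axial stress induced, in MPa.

56.6 MPa

E = 69240 MPa = 69.24 GPa.
ΔT = 36.00 K. Constrained thermal stress σ = E·α·ΔT = 69.24×10³ MPa × 22.7×10⁻⁶ × 36.00 = 56.6 MPa (compressive).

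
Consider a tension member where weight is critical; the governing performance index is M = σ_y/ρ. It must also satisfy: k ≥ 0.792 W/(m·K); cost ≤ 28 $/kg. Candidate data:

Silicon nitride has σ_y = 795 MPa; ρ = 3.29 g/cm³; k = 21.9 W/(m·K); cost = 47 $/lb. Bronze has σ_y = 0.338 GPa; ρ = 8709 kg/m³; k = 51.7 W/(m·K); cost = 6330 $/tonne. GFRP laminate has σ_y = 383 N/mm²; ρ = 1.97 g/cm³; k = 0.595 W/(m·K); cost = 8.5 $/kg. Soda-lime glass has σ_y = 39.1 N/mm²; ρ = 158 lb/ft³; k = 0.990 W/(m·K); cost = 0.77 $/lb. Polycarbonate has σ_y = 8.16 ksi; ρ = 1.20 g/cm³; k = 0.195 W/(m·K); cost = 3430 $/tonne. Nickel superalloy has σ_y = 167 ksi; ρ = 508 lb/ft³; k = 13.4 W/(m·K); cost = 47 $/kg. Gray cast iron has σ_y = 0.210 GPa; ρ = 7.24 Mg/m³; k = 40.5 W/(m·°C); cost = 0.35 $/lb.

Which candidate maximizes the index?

bronze

Screen on constraints: k ≥ 0.792 W/(m·K); cost ≤ 28 $/kg. Survivors: bronze, soda-lime glass, gray cast iron.
In SI units:
  bronze: σ_y = 338.0 MPa, ρ = 8709 kg/m³
  soda-lime glass: σ_y = 39.10 MPa, ρ = 2531 kg/m³
  gray cast iron: σ_y = 210.0 MPa, ρ = 7240 kg/m³
  bronze: M = 38.8 kN·m/kg
  gray cast iron: M = 29.0 kN·m/kg
  soda-lime glass: M = 15.4 kN·m/kg
Highest index: bronze.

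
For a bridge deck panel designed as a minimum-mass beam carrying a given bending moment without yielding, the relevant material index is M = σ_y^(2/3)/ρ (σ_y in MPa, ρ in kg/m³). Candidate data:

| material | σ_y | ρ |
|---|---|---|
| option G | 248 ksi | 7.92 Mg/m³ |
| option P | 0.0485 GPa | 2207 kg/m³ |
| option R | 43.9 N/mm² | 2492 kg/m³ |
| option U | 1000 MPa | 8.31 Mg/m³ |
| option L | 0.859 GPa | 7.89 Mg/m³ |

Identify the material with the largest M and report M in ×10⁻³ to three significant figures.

Normalizing units and computing the index:
  option G: σ_y = 1710 MPa, ρ = 7920 kg/m³
  option P: σ_y = 48.50 MPa, ρ = 2207 kg/m³
  option R: σ_y = 43.90 MPa, ρ = 2492 kg/m³
  option U: σ_y = 1000 MPa, ρ = 8310 kg/m³
  option L: σ_y = 859.0 MPa, ρ = 7890 kg/m³
  option G: M = 18.1×10⁻³
  option U: M = 12.0×10⁻³
  option L: M = 11.5×10⁻³
  option P: M = 6.03×10⁻³
  option R: M = 4.99×10⁻³
Option G ranks first.

option G, M = 18.1×10⁻³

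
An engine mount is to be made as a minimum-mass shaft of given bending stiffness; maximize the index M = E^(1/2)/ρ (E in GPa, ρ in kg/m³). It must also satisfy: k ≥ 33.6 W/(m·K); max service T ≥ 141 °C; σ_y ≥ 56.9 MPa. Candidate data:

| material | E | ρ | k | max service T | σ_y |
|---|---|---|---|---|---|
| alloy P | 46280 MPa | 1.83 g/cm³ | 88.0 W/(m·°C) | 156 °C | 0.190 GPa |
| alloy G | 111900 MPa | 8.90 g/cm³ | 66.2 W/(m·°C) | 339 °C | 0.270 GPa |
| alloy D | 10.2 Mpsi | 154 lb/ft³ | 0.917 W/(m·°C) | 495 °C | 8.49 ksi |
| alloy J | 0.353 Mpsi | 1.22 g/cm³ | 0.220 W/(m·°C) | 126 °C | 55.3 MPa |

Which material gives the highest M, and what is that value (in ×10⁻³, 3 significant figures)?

alloy P, M = 3.72×10⁻³

Screen on constraints: k ≥ 33.6 W/(m·K); max service T ≥ 141 °C; σ_y ≥ 56.9 MPa. Survivors: alloy P, alloy G.
Normalizing units and computing the index:
  alloy P: E = 46.28 GPa, ρ = 1830 kg/m³
  alloy G: E = 111.9 GPa, ρ = 8900 kg/m³
  alloy P: M = 3.72×10⁻³
  alloy G: M = 1.19×10⁻³
Alloy P has the largest M.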